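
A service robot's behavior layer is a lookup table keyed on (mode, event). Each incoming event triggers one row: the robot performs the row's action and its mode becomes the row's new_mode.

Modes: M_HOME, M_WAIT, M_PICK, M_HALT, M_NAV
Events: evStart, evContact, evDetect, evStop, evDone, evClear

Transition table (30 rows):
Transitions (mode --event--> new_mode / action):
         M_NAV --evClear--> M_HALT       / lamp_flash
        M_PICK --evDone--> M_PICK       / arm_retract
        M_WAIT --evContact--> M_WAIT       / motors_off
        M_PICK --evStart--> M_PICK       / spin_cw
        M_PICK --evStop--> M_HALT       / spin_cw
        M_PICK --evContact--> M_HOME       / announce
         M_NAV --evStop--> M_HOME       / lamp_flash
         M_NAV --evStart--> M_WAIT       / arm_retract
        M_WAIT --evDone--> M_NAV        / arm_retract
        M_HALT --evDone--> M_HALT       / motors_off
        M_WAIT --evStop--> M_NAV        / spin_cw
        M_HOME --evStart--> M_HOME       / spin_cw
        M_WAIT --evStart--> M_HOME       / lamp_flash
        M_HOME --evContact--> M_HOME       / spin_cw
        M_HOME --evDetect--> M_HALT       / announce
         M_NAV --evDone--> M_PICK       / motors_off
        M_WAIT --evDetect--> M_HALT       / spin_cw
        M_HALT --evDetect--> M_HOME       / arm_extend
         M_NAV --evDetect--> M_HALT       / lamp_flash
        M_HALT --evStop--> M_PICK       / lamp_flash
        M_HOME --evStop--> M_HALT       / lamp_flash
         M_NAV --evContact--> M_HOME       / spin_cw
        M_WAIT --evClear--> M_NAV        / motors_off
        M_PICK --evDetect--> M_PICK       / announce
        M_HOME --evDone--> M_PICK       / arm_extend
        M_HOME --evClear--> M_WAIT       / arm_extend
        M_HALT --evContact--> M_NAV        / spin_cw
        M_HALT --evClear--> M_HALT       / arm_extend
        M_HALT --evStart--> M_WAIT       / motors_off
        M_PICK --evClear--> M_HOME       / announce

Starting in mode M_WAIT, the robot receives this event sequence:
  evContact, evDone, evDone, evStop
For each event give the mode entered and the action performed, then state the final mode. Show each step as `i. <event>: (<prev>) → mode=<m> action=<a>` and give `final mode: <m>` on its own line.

final mode: M_HALT

1. evContact: (M_WAIT) → mode=M_WAIT action=motors_off
2. evDone: (M_WAIT) → mode=M_NAV action=arm_retract
3. evDone: (M_NAV) → mode=M_PICK action=motors_off
4. evStop: (M_PICK) → mode=M_HALT action=spin_cw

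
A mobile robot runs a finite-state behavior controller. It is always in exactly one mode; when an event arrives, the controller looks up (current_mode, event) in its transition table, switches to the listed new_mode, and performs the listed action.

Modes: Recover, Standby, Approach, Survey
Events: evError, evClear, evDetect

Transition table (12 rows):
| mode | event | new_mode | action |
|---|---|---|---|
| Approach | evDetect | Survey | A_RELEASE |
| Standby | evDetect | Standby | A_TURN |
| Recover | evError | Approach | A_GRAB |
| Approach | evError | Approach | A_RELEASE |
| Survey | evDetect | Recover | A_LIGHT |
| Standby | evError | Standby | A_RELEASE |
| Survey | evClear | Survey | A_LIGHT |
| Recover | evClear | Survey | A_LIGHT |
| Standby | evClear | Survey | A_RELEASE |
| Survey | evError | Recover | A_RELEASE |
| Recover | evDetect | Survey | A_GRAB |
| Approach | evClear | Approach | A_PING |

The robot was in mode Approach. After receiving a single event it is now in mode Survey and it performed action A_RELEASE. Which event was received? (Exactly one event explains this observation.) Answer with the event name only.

evDetect

try evError: (Approach, evError) → (Approach, A_RELEASE)
try evClear: (Approach, evClear) → (Approach, A_PING)
try evDetect: (Approach, evDetect) → (Survey, A_RELEASE)  ← matches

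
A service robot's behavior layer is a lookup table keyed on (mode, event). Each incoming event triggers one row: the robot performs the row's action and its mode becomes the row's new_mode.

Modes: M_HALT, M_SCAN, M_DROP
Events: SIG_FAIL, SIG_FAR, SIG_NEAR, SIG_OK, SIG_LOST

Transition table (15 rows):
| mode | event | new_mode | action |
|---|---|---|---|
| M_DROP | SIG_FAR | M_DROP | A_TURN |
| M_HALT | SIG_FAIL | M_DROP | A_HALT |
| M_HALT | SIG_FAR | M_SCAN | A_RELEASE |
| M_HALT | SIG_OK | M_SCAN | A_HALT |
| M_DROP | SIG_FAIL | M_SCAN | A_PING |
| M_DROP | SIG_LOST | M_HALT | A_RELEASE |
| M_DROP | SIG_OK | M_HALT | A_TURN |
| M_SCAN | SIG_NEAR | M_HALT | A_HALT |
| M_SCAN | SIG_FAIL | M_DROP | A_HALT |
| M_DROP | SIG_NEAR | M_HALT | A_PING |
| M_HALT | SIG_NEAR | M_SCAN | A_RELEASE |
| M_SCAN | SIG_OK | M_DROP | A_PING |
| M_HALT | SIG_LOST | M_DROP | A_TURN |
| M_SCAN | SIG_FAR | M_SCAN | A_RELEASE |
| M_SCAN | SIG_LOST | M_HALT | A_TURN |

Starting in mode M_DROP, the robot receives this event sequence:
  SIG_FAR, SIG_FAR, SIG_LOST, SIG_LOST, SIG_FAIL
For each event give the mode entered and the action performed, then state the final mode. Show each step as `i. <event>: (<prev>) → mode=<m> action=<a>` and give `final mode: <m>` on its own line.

final mode: M_SCAN

1. SIG_FAR: (M_DROP) → mode=M_DROP action=A_TURN
2. SIG_FAR: (M_DROP) → mode=M_DROP action=A_TURN
3. SIG_LOST: (M_DROP) → mode=M_HALT action=A_RELEASE
4. SIG_LOST: (M_HALT) → mode=M_DROP action=A_TURN
5. SIG_FAIL: (M_DROP) → mode=M_SCAN action=A_PING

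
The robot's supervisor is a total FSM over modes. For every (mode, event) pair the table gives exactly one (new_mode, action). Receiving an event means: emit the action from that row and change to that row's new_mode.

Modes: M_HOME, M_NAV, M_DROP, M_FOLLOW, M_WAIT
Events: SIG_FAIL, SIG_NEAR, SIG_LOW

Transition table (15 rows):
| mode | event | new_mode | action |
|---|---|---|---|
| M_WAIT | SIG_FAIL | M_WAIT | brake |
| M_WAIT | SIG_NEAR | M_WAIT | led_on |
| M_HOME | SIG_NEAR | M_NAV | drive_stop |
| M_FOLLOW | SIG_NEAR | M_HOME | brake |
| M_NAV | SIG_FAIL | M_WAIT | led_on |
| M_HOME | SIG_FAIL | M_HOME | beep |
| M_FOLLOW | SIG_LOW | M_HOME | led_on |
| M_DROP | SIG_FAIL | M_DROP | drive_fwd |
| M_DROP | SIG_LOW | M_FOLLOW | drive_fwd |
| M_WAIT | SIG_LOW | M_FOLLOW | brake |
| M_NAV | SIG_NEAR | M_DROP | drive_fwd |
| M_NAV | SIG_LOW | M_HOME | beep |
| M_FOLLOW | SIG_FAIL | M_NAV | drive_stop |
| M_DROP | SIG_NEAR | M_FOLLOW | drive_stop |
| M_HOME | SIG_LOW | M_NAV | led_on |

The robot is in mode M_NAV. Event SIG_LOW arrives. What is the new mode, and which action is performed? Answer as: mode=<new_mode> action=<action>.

mode=M_HOME action=beep

current mode = M_NAV; filter table to that mode:
  (M_NAV, SIG_FAIL) → (M_WAIT, led_on)
  (M_NAV, SIG_NEAR) → (M_DROP, drive_fwd)
  (M_NAV, SIG_LOW) → (M_HOME, beep)  ← event matches
event = SIG_LOW selects (M_HOME, beep)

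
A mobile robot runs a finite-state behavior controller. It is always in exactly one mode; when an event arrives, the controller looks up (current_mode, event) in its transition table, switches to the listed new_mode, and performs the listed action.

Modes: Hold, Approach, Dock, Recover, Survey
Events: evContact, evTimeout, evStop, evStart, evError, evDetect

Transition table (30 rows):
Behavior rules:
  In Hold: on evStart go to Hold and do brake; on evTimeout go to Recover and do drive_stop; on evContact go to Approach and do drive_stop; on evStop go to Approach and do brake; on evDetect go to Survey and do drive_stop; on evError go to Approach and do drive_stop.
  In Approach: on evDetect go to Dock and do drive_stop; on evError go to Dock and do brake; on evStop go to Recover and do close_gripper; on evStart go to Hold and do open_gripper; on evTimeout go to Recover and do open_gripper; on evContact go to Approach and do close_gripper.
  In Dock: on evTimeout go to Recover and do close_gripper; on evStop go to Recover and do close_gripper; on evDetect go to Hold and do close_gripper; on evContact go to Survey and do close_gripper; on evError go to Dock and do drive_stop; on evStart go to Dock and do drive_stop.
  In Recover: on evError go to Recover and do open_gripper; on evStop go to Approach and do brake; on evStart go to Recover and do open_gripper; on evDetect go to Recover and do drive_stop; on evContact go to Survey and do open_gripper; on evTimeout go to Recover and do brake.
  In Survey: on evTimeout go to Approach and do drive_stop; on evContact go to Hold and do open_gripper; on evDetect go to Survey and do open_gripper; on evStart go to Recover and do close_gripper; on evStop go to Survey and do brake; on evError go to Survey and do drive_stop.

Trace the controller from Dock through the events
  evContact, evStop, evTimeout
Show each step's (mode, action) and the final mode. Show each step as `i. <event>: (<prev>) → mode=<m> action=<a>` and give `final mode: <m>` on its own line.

1. evContact: (Dock) → mode=Survey action=close_gripper
2. evStop: (Survey) → mode=Survey action=brake
3. evTimeout: (Survey) → mode=Approach action=drive_stop

final mode: Approach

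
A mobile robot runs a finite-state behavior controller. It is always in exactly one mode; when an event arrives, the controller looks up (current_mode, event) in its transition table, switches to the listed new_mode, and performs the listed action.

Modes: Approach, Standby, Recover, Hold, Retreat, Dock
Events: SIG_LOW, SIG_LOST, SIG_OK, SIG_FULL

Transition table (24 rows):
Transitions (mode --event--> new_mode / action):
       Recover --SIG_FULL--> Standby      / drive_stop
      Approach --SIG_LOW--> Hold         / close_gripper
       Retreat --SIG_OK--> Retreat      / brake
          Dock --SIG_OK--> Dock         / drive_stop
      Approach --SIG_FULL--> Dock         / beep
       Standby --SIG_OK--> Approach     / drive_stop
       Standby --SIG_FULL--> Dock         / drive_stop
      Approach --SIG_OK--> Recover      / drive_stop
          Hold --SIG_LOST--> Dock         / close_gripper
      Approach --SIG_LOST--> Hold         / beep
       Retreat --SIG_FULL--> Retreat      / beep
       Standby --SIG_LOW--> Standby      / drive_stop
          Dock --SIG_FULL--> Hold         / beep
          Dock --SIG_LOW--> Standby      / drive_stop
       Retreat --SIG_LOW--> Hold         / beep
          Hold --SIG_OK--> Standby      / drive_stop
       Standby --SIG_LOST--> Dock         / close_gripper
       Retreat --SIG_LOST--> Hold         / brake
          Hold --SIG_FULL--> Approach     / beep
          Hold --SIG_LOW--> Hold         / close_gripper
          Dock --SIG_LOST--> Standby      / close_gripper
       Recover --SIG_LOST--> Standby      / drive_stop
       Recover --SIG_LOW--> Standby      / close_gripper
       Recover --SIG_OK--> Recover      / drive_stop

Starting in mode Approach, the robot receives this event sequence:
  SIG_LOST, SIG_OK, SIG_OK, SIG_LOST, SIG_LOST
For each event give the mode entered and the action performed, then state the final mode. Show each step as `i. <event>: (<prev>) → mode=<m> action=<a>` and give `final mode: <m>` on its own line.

final mode: Dock

1. SIG_LOST: (Approach) → mode=Hold action=beep
2. SIG_OK: (Hold) → mode=Standby action=drive_stop
3. SIG_OK: (Standby) → mode=Approach action=drive_stop
4. SIG_LOST: (Approach) → mode=Hold action=beep
5. SIG_LOST: (Hold) → mode=Dock action=close_gripper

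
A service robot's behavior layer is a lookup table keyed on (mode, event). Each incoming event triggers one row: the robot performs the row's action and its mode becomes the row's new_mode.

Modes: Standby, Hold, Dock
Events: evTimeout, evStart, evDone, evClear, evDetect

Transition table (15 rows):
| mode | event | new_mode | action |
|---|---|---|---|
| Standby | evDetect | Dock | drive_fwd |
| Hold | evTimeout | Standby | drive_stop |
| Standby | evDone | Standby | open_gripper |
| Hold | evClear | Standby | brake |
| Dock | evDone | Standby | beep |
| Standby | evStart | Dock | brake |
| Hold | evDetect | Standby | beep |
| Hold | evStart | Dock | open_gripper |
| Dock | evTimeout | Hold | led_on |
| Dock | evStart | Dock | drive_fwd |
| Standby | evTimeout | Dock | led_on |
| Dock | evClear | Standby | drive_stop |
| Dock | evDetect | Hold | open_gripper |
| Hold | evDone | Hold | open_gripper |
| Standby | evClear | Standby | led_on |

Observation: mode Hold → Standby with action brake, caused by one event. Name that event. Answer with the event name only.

evClear

try evTimeout: (Hold, evTimeout) → (Standby, drive_stop)
try evStart: (Hold, evStart) → (Dock, open_gripper)
try evDone: (Hold, evDone) → (Hold, open_gripper)
try evClear: (Hold, evClear) → (Standby, brake)  ← matches
try evDetect: (Hold, evDetect) → (Standby, beep)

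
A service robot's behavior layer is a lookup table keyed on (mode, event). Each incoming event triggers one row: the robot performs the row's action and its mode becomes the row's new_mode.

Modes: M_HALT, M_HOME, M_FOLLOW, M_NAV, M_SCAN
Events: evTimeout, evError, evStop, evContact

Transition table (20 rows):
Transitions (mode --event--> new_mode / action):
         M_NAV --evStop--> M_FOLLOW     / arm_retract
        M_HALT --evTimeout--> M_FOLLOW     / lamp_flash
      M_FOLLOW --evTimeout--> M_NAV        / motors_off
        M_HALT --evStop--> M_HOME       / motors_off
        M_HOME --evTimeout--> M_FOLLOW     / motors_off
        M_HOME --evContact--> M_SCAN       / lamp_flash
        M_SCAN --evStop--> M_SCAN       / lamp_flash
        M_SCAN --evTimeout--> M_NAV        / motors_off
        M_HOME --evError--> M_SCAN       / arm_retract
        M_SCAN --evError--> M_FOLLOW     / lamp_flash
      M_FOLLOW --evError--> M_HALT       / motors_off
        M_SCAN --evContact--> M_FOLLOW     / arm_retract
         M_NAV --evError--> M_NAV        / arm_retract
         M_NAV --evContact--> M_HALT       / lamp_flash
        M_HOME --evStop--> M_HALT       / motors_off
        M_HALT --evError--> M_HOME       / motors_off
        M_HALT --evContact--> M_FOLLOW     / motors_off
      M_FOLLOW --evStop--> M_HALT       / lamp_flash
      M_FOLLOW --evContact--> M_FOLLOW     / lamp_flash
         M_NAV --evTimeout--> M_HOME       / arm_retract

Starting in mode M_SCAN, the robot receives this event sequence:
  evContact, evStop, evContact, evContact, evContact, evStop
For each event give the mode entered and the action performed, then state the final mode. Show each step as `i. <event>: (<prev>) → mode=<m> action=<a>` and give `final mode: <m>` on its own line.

final mode: M_HALT

1. evContact: (M_SCAN) → mode=M_FOLLOW action=arm_retract
2. evStop: (M_FOLLOW) → mode=M_HALT action=lamp_flash
3. evContact: (M_HALT) → mode=M_FOLLOW action=motors_off
4. evContact: (M_FOLLOW) → mode=M_FOLLOW action=lamp_flash
5. evContact: (M_FOLLOW) → mode=M_FOLLOW action=lamp_flash
6. evStop: (M_FOLLOW) → mode=M_HALT action=lamp_flash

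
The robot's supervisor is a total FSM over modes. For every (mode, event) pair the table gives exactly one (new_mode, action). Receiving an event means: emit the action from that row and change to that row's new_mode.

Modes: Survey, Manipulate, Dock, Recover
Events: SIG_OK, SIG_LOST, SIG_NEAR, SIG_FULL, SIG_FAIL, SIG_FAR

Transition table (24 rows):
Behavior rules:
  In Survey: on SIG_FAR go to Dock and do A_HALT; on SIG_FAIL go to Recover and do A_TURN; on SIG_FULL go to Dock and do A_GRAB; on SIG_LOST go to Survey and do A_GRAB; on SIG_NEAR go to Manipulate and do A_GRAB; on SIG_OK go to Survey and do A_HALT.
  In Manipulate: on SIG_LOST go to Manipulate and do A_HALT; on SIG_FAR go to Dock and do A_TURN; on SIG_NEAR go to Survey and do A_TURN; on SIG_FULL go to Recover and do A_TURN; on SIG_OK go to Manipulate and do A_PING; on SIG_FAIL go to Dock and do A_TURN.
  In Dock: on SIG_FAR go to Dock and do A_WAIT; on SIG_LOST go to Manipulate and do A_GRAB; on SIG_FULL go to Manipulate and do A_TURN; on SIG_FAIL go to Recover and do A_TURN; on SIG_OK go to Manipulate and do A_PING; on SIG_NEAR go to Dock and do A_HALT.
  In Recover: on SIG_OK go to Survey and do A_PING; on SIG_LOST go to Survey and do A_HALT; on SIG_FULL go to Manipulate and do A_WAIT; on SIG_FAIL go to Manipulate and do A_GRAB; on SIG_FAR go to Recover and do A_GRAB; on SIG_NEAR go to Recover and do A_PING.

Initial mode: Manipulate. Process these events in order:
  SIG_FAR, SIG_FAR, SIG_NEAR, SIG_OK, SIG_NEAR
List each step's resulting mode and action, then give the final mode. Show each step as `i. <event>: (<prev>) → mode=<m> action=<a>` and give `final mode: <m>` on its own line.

1. SIG_FAR: (Manipulate) → mode=Dock action=A_TURN
2. SIG_FAR: (Dock) → mode=Dock action=A_WAIT
3. SIG_NEAR: (Dock) → mode=Dock action=A_HALT
4. SIG_OK: (Dock) → mode=Manipulate action=A_PING
5. SIG_NEAR: (Manipulate) → mode=Survey action=A_TURN

final mode: Survey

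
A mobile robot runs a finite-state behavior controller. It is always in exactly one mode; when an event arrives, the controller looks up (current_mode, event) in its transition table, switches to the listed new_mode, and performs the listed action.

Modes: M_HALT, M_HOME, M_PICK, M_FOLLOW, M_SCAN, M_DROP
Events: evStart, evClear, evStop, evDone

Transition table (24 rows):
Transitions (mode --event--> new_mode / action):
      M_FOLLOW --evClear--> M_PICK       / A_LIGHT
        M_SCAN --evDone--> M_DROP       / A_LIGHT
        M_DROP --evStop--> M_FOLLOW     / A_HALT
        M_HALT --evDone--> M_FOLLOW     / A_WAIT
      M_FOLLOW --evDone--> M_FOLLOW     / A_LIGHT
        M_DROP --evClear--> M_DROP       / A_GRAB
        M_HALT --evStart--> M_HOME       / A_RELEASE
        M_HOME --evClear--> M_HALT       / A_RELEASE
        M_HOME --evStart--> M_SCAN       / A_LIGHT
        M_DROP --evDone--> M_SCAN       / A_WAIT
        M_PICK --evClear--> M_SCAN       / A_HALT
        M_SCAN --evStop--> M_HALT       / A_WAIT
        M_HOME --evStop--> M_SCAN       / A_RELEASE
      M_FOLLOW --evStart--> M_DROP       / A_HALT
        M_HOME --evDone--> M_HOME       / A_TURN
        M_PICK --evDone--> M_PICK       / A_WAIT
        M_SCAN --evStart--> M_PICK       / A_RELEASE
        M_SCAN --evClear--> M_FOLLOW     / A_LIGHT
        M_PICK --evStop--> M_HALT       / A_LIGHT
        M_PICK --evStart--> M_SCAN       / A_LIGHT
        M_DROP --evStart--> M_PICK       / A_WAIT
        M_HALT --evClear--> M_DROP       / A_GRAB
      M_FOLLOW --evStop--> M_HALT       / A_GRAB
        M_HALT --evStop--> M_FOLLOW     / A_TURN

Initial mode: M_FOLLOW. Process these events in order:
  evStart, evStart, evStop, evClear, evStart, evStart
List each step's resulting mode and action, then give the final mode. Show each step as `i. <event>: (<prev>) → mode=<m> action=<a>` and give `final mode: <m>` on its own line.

final mode: M_SCAN

1. evStart: (M_FOLLOW) → mode=M_DROP action=A_HALT
2. evStart: (M_DROP) → mode=M_PICK action=A_WAIT
3. evStop: (M_PICK) → mode=M_HALT action=A_LIGHT
4. evClear: (M_HALT) → mode=M_DROP action=A_GRAB
5. evStart: (M_DROP) → mode=M_PICK action=A_WAIT
6. evStart: (M_PICK) → mode=M_SCAN action=A_LIGHT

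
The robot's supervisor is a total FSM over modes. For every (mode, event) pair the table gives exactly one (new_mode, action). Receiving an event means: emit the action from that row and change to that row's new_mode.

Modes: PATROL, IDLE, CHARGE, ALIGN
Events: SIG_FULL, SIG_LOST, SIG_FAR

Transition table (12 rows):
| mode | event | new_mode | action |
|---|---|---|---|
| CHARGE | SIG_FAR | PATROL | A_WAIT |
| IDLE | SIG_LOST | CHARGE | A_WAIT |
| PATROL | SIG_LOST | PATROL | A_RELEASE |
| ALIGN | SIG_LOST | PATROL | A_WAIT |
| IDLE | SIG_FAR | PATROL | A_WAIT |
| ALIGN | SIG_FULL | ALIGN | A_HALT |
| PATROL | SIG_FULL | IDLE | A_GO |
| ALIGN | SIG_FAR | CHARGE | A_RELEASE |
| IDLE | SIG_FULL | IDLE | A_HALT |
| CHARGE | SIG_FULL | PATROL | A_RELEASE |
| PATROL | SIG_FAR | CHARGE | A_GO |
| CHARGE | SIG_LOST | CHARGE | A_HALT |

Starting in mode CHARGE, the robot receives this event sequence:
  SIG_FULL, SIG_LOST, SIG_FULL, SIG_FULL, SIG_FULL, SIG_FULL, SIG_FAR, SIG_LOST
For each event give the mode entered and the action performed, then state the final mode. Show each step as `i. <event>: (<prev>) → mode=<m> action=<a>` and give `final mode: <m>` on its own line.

final mode: PATROL

1. SIG_FULL: (CHARGE) → mode=PATROL action=A_RELEASE
2. SIG_LOST: (PATROL) → mode=PATROL action=A_RELEASE
3. SIG_FULL: (PATROL) → mode=IDLE action=A_GO
4. SIG_FULL: (IDLE) → mode=IDLE action=A_HALT
5. SIG_FULL: (IDLE) → mode=IDLE action=A_HALT
6. SIG_FULL: (IDLE) → mode=IDLE action=A_HALT
7. SIG_FAR: (IDLE) → mode=PATROL action=A_WAIT
8. SIG_LOST: (PATROL) → mode=PATROL action=A_RELEASE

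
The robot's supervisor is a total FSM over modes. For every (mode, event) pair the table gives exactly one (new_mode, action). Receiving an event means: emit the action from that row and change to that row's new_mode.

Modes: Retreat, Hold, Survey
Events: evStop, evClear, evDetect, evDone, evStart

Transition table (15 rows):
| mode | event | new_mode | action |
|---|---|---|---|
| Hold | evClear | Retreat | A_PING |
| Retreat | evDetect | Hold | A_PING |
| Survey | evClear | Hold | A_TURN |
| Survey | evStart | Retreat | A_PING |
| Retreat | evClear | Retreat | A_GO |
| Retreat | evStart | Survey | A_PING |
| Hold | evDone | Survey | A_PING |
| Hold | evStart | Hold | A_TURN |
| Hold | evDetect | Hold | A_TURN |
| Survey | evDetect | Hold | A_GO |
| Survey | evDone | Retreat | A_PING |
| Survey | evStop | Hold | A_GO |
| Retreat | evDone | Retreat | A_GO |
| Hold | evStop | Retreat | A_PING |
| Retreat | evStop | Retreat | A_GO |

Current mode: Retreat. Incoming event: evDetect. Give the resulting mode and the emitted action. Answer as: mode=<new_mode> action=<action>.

mode=Hold action=A_PING

current mode = Retreat; filter table to that mode:
  (Retreat, evDetect) → (Hold, A_PING)  ← event matches
  (Retreat, evClear) → (Retreat, A_GO)
  (Retreat, evStart) → (Survey, A_PING)
  (Retreat, evDone) → (Retreat, A_GO)
  (Retreat, evStop) → (Retreat, A_GO)
event = evDetect selects (Hold, A_PING)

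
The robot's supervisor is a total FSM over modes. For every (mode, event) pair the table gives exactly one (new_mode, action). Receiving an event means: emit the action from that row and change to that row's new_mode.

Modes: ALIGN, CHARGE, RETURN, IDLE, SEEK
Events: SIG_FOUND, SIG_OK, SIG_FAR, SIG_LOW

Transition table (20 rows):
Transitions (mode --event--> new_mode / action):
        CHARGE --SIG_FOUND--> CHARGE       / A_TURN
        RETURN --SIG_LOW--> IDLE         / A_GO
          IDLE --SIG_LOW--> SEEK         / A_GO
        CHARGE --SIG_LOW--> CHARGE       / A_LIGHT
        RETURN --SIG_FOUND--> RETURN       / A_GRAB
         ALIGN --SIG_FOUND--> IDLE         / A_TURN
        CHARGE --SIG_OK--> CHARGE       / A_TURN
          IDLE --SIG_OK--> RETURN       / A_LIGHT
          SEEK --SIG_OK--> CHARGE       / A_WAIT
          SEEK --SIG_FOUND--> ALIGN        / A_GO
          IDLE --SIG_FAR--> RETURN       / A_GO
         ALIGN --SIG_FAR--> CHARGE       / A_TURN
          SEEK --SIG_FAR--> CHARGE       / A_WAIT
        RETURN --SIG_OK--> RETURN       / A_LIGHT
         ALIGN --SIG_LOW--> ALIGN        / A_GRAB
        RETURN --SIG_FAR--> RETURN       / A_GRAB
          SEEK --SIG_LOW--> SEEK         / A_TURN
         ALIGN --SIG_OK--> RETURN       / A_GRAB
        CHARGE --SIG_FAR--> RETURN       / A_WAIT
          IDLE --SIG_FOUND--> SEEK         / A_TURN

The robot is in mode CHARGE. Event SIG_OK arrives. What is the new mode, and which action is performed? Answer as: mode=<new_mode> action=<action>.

current mode = CHARGE; filter table to that mode:
  (CHARGE, SIG_FOUND) → (CHARGE, A_TURN)
  (CHARGE, SIG_LOW) → (CHARGE, A_LIGHT)
  (CHARGE, SIG_OK) → (CHARGE, A_TURN)  ← event matches
  (CHARGE, SIG_FAR) → (RETURN, A_WAIT)
event = SIG_OK selects (CHARGE, A_TURN)

mode=CHARGE action=A_TURN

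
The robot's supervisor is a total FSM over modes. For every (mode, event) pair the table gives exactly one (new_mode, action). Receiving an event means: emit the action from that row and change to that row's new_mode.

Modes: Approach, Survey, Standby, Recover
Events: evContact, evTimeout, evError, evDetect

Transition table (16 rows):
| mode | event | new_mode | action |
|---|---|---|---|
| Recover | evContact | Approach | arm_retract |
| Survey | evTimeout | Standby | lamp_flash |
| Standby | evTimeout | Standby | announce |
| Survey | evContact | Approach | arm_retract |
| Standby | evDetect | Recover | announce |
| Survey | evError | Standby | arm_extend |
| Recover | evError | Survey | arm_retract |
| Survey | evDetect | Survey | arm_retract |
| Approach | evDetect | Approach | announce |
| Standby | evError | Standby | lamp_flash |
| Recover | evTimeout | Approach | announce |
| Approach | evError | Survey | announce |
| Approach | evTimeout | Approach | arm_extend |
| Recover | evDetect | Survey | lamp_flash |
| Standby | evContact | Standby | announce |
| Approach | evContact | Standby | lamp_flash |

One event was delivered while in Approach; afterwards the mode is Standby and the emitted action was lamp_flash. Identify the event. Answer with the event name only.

evContact

try evContact: (Approach, evContact) → (Standby, lamp_flash)  ← matches
try evTimeout: (Approach, evTimeout) → (Approach, arm_extend)
try evError: (Approach, evError) → (Survey, announce)
try evDetect: (Approach, evDetect) → (Approach, announce)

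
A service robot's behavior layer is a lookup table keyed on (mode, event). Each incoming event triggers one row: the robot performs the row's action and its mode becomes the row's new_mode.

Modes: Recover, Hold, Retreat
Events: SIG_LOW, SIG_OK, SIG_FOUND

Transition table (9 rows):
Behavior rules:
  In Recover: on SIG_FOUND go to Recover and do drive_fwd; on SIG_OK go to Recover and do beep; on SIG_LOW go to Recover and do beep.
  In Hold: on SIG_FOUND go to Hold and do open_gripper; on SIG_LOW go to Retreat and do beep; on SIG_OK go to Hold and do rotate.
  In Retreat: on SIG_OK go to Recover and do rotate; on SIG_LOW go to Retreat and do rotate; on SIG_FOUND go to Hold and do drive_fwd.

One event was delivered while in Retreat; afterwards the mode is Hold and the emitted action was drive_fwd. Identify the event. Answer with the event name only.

SIG_FOUND

try SIG_LOW: (Retreat, SIG_LOW) → (Retreat, rotate)
try SIG_OK: (Retreat, SIG_OK) → (Recover, rotate)
try SIG_FOUND: (Retreat, SIG_FOUND) → (Hold, drive_fwd)  ← matches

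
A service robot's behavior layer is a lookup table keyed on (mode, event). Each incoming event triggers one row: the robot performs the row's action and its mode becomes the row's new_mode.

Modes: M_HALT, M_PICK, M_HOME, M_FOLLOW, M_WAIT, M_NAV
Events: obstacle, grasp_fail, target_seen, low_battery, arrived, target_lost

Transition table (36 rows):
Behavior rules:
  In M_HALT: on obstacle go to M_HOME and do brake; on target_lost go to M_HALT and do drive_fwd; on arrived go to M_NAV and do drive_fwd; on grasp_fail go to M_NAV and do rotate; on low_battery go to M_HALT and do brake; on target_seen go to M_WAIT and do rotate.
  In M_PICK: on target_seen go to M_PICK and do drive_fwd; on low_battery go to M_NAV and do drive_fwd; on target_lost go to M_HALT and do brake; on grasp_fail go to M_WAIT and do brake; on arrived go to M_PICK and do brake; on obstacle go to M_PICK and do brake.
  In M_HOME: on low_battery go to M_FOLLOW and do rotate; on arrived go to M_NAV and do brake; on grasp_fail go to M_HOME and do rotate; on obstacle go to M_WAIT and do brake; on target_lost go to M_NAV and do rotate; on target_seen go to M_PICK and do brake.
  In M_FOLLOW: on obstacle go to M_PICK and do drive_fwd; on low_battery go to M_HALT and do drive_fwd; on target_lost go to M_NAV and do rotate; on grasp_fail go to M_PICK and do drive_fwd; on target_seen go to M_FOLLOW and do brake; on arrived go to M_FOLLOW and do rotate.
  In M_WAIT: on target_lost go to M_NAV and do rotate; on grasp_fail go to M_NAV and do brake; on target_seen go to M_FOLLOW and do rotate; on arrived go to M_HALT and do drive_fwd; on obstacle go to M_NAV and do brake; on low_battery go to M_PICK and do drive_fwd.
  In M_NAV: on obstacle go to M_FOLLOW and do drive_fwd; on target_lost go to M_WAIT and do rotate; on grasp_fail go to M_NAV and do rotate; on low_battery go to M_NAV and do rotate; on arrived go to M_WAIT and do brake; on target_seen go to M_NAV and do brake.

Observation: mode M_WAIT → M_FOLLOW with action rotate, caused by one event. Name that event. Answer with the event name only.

target_seen

try obstacle: (M_WAIT, obstacle) → (M_NAV, brake)
try grasp_fail: (M_WAIT, grasp_fail) → (M_NAV, brake)
try target_seen: (M_WAIT, target_seen) → (M_FOLLOW, rotate)  ← matches
try low_battery: (M_WAIT, low_battery) → (M_PICK, drive_fwd)
try arrived: (M_WAIT, arrived) → (M_HALT, drive_fwd)
try target_lost: (M_WAIT, target_lost) → (M_NAV, rotate)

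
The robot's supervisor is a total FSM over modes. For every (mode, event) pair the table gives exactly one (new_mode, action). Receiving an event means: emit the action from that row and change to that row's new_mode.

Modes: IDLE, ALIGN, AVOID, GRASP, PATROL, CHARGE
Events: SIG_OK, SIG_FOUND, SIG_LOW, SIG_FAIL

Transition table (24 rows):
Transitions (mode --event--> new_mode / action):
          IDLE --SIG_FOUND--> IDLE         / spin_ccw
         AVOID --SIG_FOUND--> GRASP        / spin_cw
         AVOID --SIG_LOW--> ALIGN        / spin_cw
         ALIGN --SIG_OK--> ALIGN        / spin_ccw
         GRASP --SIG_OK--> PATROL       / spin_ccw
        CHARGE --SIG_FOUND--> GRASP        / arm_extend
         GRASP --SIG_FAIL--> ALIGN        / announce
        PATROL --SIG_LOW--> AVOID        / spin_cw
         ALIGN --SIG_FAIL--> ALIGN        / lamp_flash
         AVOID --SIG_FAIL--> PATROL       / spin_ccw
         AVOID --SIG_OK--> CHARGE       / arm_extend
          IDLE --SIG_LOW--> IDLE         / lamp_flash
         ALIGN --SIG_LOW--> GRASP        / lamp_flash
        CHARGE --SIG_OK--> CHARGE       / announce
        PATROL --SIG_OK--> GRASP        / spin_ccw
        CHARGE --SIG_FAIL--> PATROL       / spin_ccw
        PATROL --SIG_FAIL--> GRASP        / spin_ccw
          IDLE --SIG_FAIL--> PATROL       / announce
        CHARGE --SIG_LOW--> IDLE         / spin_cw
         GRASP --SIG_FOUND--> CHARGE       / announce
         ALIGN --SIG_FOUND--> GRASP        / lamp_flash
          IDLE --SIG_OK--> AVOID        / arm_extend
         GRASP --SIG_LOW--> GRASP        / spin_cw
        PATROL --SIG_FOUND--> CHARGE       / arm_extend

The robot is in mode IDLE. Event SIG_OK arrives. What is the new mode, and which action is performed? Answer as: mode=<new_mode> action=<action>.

current mode = IDLE; filter table to that mode:
  (IDLE, SIG_FOUND) → (IDLE, spin_ccw)
  (IDLE, SIG_LOW) → (IDLE, lamp_flash)
  (IDLE, SIG_FAIL) → (PATROL, announce)
  (IDLE, SIG_OK) → (AVOID, arm_extend)  ← event matches
event = SIG_OK selects (AVOID, arm_extend)

mode=AVOID action=arm_extend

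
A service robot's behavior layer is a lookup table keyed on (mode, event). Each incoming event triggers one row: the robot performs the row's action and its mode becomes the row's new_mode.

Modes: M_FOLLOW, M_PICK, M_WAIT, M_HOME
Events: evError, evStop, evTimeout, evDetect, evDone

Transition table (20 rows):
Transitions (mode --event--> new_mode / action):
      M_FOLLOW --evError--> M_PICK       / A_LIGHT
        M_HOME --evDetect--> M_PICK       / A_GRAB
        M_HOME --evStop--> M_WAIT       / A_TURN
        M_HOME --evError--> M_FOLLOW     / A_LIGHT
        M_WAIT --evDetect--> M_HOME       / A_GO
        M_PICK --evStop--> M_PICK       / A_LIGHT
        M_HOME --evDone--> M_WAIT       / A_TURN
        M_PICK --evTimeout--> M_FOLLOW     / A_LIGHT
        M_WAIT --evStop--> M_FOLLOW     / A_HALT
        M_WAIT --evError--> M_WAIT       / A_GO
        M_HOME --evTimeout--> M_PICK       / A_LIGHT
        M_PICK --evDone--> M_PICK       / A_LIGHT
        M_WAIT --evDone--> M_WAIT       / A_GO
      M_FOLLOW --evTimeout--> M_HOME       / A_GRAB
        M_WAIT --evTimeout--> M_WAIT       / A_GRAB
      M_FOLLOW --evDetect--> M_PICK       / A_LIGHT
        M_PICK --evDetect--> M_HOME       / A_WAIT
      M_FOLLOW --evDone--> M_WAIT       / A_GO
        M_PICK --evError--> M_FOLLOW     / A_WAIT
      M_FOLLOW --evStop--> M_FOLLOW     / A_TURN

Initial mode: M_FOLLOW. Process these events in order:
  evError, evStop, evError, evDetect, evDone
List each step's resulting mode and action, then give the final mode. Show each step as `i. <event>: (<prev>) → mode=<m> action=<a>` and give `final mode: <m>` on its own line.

1. evError: (M_FOLLOW) → mode=M_PICK action=A_LIGHT
2. evStop: (M_PICK) → mode=M_PICK action=A_LIGHT
3. evError: (M_PICK) → mode=M_FOLLOW action=A_WAIT
4. evDetect: (M_FOLLOW) → mode=M_PICK action=A_LIGHT
5. evDone: (M_PICK) → mode=M_PICK action=A_LIGHT

final mode: M_PICK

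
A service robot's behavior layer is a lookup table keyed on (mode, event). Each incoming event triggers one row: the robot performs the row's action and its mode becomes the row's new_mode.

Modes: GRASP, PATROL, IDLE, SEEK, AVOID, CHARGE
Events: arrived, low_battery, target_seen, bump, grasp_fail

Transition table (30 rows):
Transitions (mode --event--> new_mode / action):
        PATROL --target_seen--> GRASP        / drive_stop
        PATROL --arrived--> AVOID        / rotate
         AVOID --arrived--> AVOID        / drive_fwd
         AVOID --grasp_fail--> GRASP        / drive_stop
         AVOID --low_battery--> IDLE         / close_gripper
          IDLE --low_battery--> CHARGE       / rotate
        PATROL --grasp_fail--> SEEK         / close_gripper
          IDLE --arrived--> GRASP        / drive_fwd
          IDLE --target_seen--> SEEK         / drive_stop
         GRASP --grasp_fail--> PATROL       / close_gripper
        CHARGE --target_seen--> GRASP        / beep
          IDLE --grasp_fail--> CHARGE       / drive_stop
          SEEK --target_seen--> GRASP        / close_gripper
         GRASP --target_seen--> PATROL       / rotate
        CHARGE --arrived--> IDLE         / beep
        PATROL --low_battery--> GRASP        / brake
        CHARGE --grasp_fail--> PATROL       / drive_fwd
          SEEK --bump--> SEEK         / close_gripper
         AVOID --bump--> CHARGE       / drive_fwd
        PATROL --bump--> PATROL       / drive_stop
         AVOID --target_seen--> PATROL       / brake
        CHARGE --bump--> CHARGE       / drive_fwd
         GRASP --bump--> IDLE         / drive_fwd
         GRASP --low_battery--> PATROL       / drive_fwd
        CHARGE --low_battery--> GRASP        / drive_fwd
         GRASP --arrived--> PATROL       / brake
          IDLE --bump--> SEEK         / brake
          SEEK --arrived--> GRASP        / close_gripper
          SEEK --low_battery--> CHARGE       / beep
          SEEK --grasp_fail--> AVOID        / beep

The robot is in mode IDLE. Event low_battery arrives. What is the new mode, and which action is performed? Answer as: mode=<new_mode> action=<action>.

current mode = IDLE; filter table to that mode:
  (IDLE, low_battery) → (CHARGE, rotate)  ← event matches
  (IDLE, arrived) → (GRASP, drive_fwd)
  (IDLE, target_seen) → (SEEK, drive_stop)
  (IDLE, grasp_fail) → (CHARGE, drive_stop)
  (IDLE, bump) → (SEEK, brake)
event = low_battery selects (CHARGE, rotate)

mode=CHARGE action=rotate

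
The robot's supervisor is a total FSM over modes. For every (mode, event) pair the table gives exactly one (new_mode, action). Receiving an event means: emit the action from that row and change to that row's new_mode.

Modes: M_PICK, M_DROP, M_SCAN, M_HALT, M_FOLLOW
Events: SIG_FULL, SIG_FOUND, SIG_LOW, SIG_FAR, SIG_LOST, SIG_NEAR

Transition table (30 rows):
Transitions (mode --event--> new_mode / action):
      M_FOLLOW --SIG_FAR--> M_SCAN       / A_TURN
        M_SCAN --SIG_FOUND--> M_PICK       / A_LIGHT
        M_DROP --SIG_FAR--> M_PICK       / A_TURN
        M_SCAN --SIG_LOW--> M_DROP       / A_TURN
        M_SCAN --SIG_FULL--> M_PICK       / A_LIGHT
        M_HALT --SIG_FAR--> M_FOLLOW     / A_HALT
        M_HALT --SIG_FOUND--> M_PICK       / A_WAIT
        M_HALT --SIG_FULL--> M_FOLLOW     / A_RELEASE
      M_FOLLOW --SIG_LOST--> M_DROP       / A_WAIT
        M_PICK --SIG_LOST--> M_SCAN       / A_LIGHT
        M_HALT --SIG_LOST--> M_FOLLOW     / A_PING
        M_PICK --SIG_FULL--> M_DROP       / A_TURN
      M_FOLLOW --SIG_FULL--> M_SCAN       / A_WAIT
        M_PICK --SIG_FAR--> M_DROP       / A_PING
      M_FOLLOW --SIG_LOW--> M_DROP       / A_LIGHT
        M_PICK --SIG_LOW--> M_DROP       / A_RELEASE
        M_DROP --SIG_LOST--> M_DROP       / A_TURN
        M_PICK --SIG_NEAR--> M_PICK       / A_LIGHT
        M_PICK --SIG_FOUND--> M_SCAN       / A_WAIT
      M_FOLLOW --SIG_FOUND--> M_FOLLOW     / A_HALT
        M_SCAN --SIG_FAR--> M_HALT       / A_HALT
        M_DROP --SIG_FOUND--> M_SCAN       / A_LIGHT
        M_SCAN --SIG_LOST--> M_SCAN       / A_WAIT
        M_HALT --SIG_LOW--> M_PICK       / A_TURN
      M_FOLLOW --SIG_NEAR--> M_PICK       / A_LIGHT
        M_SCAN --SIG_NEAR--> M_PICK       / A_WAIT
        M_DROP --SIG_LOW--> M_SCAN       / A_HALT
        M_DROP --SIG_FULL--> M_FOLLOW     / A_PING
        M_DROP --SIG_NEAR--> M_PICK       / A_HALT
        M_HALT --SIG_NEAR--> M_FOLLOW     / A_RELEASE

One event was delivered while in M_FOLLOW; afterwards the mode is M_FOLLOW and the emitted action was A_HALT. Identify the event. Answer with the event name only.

try SIG_FULL: (M_FOLLOW, SIG_FULL) → (M_SCAN, A_WAIT)
try SIG_FOUND: (M_FOLLOW, SIG_FOUND) → (M_FOLLOW, A_HALT)  ← matches
try SIG_LOW: (M_FOLLOW, SIG_LOW) → (M_DROP, A_LIGHT)
try SIG_FAR: (M_FOLLOW, SIG_FAR) → (M_SCAN, A_TURN)
try SIG_LOST: (M_FOLLOW, SIG_LOST) → (M_DROP, A_WAIT)
try SIG_NEAR: (M_FOLLOW, SIG_NEAR) → (M_PICK, A_LIGHT)

SIG_FOUND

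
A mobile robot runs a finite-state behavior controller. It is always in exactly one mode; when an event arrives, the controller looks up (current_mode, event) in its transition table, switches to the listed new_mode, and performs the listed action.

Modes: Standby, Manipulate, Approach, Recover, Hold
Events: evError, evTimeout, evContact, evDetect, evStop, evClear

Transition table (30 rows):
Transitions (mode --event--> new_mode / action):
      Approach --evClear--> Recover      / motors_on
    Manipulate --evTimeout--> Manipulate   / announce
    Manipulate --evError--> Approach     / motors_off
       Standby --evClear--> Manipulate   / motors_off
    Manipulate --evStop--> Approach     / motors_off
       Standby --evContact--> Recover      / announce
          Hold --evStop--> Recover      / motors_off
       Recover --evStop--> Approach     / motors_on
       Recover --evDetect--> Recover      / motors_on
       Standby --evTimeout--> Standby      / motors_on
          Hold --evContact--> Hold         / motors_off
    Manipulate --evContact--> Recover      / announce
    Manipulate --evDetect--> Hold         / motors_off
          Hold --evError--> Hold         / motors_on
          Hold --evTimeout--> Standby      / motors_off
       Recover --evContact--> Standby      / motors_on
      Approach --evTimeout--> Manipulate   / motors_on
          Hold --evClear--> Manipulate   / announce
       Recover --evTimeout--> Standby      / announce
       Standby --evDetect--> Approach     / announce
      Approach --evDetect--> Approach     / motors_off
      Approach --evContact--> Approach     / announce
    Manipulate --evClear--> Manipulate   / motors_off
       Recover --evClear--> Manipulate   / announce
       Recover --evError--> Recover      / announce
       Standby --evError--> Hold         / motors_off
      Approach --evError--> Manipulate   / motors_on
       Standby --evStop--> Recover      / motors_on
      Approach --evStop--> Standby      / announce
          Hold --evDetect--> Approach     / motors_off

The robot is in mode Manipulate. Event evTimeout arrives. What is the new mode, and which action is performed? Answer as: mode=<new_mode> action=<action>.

mode=Manipulate action=announce

current mode = Manipulate; filter table to that mode:
  (Manipulate, evTimeout) → (Manipulate, announce)  ← event matches
  (Manipulate, evError) → (Approach, motors_off)
  (Manipulate, evStop) → (Approach, motors_off)
  (Manipulate, evContact) → (Recover, announce)
  (Manipulate, evDetect) → (Hold, motors_off)
  (Manipulate, evClear) → (Manipulate, motors_off)
event = evTimeout selects (Manipulate, announce)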